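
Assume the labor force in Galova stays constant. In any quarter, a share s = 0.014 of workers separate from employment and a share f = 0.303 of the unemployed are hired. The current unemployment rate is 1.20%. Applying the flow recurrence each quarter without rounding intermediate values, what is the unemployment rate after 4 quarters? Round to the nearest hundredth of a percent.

With a fixed labor force, u_{t+1} = u_t + s·(1−u_t) − f·u_t = u_t·(1−s−f) + s.
Here 1−s−f = 0.683 and s = 0.014.
u_1 = 0.012000 × 0.683 + 0.014 = 0.022196.
u_2 = 0.022196 × 0.683 + 0.014 = 0.029160.
u_3 = 0.029160 × 0.683 + 0.014 = 0.033916.
u_4 = 0.033916 × 0.683 + 0.014 = 0.037165.

Unemployment rate after four quarters ≈ 3.72%.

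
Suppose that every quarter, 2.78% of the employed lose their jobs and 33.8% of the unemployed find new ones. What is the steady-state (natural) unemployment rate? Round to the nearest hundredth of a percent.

At steady state the flows balance: s·E = f·U, so U/(E+U) = s/(s+f).
u* = 2.78 / (2.78 + 33.8) = 2.78 / 36.58 = 7.60%.

Steady-state unemployment rate ≈ 7.60%.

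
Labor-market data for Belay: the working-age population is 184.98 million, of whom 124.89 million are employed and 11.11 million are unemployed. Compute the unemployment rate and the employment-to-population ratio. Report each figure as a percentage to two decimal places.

Labor force = employed + unemployed = 124.89 + 11.11 = 136.00 million.
Unemployment rate = 11.11 / 136.00 = 8.17%.
Employment-population ratio = 124.89 / 184.98 = 67.52%.

Unemployment rate ≈ 8.17%; employment-population ratio ≈ 67.52%.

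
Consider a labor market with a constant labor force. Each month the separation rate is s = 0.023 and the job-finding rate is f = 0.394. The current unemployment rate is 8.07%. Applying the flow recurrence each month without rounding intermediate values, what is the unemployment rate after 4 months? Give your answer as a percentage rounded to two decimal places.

With a fixed labor force, u_{t+1} = u_t + s·(1−u_t) − f·u_t = u_t·(1−s−f) + s.
Here 1−s−f = 0.583 and s = 0.023.
u_1 = 0.080700 × 0.583 + 0.023 = 0.070048.
u_2 = 0.070048 × 0.583 + 0.023 = 0.063838.
u_3 = 0.063838 × 0.583 + 0.023 = 0.060218.
u_4 = 0.060218 × 0.583 + 0.023 = 0.058107.

Unemployment rate after four months ≈ 5.81%.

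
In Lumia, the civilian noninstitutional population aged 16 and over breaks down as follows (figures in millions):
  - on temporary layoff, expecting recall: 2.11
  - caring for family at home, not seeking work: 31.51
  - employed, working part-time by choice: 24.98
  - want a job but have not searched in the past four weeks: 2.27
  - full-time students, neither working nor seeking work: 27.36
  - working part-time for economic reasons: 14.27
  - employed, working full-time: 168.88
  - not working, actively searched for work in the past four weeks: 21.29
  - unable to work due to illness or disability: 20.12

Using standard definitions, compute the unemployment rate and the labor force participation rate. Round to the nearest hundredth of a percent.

Unemployment rate ≈ 10.11%; labor force participation rate ≈ 74.02%.

Employed = 24.98 + 14.27 + 168.88 = 208.13 million (anyone who worked, including part-time for economic reasons, counts as employed).
Unemployed = 2.11 + 21.29 = 23.40 million (jobless and actively searching, or on temporary layoff).
Labor force = 208.13 + 23.40 = 231.53 million.
Not in labor force = 31.51 + 2.27 + 27.36 + 20.12 = 81.26 million (those not working and not actively searching are outside the labor force — including those who want a job but have given up searching).
Civilian working-age population = 231.53 + 81.26 = 312.79 million.
Unemployment rate = 23.40 / 231.53 = 10.11%.
Labor force participation rate = 231.53 / 312.79 = 74.02%.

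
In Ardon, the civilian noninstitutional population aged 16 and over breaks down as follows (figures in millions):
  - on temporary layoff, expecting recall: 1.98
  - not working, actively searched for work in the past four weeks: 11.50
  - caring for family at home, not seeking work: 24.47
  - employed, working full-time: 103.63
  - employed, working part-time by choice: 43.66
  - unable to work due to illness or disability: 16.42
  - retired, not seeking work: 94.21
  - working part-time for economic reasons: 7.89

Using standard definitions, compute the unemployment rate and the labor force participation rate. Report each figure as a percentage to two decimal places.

Employed = 103.63 + 43.66 + 7.89 = 155.18 million (anyone who worked, including part-time for economic reasons, counts as employed).
Unemployed = 1.98 + 11.50 = 13.48 million (jobless and actively searching, or on temporary layoff).
Labor force = 155.18 + 13.48 = 168.66 million.
Not in labor force = 24.47 + 16.42 + 94.21 = 135.10 million (those not working and not actively searching are outside the labor force).
Civilian working-age population = 168.66 + 135.10 = 303.76 million.
Unemployment rate = 13.48 / 168.66 = 7.99%.
Labor force participation rate = 168.66 / 303.76 = 55.52%.

Unemployment rate ≈ 7.99%; labor force participation rate ≈ 55.52%.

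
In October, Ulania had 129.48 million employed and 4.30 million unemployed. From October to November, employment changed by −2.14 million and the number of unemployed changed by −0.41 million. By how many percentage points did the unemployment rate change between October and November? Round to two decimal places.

The unemployment rate changed by −0.25 percentage points.

October: labor force = 129.48 + 4.30 = 133.78; u = 4.30/133.78 = 3.21%.
November: labor force = 127.34 + 3.89 = 131.23; u = 3.89/131.23 = 2.96%.
Change = 2.96% − 3.21% = −0.25 pp.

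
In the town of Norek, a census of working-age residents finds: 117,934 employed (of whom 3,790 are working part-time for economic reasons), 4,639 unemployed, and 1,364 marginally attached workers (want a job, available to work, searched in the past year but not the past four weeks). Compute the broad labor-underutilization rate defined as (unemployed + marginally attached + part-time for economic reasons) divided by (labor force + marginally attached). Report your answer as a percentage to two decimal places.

Broad underutilization rate ≈ 7.90%.

Labor force = 117,934 + 4,639 = 122,573.
Numerator = 4,639 + 1,364 + 3,790 = 9,793.
Denominator = 122,573 + 1,364 = 123,937.
Broad rate = 9,793 / 123,937 = 7.90%.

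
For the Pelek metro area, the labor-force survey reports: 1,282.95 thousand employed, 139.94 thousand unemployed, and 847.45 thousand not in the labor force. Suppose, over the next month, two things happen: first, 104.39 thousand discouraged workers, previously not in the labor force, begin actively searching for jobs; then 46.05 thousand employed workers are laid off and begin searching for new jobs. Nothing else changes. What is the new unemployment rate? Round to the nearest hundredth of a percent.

New unemployment rate ≈ 19.01%.

Initially, labor force = 1,282.95 + 139.94 = 1,422.89 thousand, so u = 139.94/1,422.89 = 9.83%.
After the first change, unemployed and labor force both rise by 104.39 → E = 1,282.95, U = 244.33, labor force = 1,527.28 thousand.
After the second change, employed falls and unemployed rises by 46.05; labor force unchanged → E = 1,236.90, U = 290.38, labor force = 1,527.28 thousand.
New unemployment rate = 290.38 / 1,527.28 = 19.01%.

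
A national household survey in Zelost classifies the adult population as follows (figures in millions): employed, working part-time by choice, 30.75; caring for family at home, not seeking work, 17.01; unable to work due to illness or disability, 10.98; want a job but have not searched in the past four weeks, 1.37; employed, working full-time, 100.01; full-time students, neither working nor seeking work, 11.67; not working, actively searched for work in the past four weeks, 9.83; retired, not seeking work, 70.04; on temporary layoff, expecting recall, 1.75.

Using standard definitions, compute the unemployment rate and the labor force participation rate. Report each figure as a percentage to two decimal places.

Unemployment rate ≈ 8.14%; labor force participation rate ≈ 56.17%.

Employed = 30.75 + 100.01 = 130.76 million.
Unemployed = 9.83 + 1.75 = 11.58 million (jobless and actively searching, or on temporary layoff).
Labor force = 130.76 + 11.58 = 142.34 million.
Not in labor force = 17.01 + 10.98 + 1.37 + 11.67 + 70.04 = 111.07 million (those not working and not actively searching are outside the labor force — including those who want a job but have given up searching).
Civilian working-age population = 142.34 + 111.07 = 253.41 million.
Unemployment rate = 11.58 / 142.34 = 8.14%.
Labor force participation rate = 142.34 / 253.41 = 56.17%.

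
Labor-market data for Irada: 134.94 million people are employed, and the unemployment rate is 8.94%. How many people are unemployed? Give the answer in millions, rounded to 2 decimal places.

Let U be the number unemployed. The labor force is E + U, and U/(E+U) = 0.0894.
So U = 0.0894 × 134.94 / (1 − 0.0894) = 12.0636 / 0.9106 ≈ 13.25 million.

About 13.25 million are unemployed.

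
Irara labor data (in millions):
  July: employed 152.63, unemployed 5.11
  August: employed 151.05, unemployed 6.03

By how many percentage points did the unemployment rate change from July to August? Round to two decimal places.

July: labor force = 152.63 + 5.11 = 157.74; u = 5.11/157.74 = 3.24%.
August: labor force = 151.05 + 6.03 = 157.08; u = 6.03/157.08 = 3.84%.
Change = 3.84% − 3.24% = +0.60 pp.

The unemployment rate changed by +0.60 percentage points.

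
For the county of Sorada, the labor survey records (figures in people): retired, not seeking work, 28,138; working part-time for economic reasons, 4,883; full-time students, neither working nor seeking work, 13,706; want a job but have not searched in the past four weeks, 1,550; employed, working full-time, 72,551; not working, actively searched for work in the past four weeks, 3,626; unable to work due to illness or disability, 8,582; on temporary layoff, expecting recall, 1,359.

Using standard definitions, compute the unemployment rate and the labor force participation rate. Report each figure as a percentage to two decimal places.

Employed = 4,883 + 72,551 = 77,434 (anyone who worked, including part-time for economic reasons, counts as employed).
Unemployed = 3,626 + 1,359 = 4,985 (jobless and actively searching, or on temporary layoff).
Labor force = 77,434 + 4,985 = 82,419.
Not in labor force = 28,138 + 13,706 + 1,550 + 8,582 = 51,976 (those not working and not actively searching are outside the labor force — including those who want a job but have given up searching).
Civilian working-age population = 82,419 + 51,976 = 134,395.
Unemployment rate = 4,985 / 82,419 = 6.05%.
Labor force participation rate = 82,419 / 134,395 = 61.33%.

Unemployment rate ≈ 6.05%; labor force participation rate ≈ 61.33%.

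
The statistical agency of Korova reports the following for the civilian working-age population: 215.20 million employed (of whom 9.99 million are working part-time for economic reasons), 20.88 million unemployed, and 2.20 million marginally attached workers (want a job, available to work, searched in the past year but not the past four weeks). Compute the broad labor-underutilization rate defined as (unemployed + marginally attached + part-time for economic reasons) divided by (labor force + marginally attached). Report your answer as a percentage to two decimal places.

Broad underutilization rate ≈ 13.88%.

Labor force = 215.20 + 20.88 = 236.08 million.
Numerator = 20.88 + 2.20 + 9.99 = 33.07 million.
Denominator = 236.08 + 2.20 = 238.28 million.
Broad rate = 33.07 / 238.28 = 13.88%.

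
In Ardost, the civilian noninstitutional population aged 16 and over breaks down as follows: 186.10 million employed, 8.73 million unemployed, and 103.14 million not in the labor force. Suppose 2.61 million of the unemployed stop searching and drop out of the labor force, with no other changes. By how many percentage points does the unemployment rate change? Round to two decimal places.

Initially, labor force = 186.10 + 8.73 = 194.83 million, so u = 8.73/194.83 = 4.48%.
After the change, unemployed and labor force both fall by 2.61 → E = 186.10, U = 6.12, labor force = 192.22 million.
New unemployment rate = 6.12 / 192.22 = 3.18%.
Change = 3.18% − 4.48% = −1.30 percentage points.

The unemployment rate changes by −1.30 percentage points.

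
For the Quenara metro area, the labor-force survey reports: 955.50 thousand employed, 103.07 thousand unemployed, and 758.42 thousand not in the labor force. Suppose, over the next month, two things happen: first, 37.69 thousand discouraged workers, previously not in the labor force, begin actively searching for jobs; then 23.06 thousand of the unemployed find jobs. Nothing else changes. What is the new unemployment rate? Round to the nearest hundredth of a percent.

New unemployment rate ≈ 10.74%.

Initially, labor force = 955.50 + 103.07 = 1,058.57 thousand, so u = 103.07/1,058.57 = 9.74%.
After the first change, unemployed and labor force both rise by 37.69 → E = 955.50, U = 140.76, labor force = 1,096.26 thousand.
After the second change, unemployed falls and employed rises by 23.06; labor force unchanged → E = 978.56, U = 117.70, labor force = 1,096.26 thousand.
New unemployment rate = 117.70 / 1,096.26 = 10.74%.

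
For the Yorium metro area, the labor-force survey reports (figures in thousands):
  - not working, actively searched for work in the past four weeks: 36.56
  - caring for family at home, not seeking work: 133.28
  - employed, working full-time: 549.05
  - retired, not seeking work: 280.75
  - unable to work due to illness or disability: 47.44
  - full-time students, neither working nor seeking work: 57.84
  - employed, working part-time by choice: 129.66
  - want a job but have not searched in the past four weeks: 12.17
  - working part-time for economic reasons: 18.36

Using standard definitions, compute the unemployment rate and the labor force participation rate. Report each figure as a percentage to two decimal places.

Unemployment rate ≈ 4.98%; labor force participation rate ≈ 57.99%.

Employed = 549.05 + 129.66 + 18.36 = 697.07 thousand (anyone who worked, including part-time for economic reasons, counts as employed).
Unemployed = 36.56 thousand.
Labor force = 697.07 + 36.56 = 733.63 thousand.
Not in labor force = 133.28 + 280.75 + 47.44 + 57.84 + 12.17 = 531.48 thousand (those not working and not actively searching are outside the labor force — including those who want a job but have given up searching).
Civilian working-age population = 733.63 + 531.48 = 1,265.11 thousand.
Unemployment rate = 36.56 / 733.63 = 4.98%.
Labor force participation rate = 733.63 / 1,265.11 = 57.99%.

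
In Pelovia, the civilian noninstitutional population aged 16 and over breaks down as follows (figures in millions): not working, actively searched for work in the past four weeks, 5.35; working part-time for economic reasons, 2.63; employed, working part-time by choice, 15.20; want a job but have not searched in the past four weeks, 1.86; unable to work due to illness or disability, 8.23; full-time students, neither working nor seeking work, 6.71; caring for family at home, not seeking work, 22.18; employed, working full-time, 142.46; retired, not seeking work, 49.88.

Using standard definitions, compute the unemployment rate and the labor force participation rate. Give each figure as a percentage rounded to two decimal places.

Employed = 2.63 + 15.20 + 142.46 = 160.29 million (anyone who worked, including part-time for economic reasons, counts as employed).
Unemployed = 5.35 million.
Labor force = 160.29 + 5.35 = 165.64 million.
Not in labor force = 1.86 + 8.23 + 6.71 + 22.18 + 49.88 = 88.86 million (those not working and not actively searching are outside the labor force — including those who want a job but have given up searching).
Civilian working-age population = 165.64 + 88.86 = 254.50 million.
Unemployment rate = 5.35 / 165.64 = 3.23%.
Labor force participation rate = 165.64 / 254.50 = 65.08%.

Unemployment rate ≈ 3.23%; labor force participation rate ≈ 65.08%.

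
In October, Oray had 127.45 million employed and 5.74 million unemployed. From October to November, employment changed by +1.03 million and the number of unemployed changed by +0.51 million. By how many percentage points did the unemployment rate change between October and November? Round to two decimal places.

October: labor force = 127.45 + 5.74 = 133.19; u = 5.74/133.19 = 4.31%.
November: labor force = 128.48 + 6.25 = 134.73; u = 6.25/134.73 = 4.64%.
Change = 4.64% − 4.31% = +0.33 pp.

The unemployment rate changed by +0.33 percentage points.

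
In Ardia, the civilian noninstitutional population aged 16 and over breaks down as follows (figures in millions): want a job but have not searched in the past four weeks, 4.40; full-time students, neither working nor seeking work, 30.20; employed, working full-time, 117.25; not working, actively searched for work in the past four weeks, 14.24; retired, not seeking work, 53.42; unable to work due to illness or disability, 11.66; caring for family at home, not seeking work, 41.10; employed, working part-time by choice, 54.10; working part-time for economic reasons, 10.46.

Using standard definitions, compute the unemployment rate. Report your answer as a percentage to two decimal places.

Employed = 117.25 + 54.10 + 10.46 = 181.81 million (anyone who worked, including part-time for economic reasons, counts as employed).
Unemployed = 14.24 million.
Labor force = 181.81 + 14.24 = 196.05 million.
Unemployment rate = 14.24 / 196.05 = 7.26%.

Unemployment rate ≈ 7.26%.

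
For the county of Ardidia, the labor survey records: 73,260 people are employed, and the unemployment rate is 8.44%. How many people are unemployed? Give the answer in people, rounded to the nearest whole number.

Let U be the number unemployed. The labor force is E + U, and U/(E+U) = 0.0844.
So U = 0.0844 × 73,260 / (1 − 0.0844) = 6183.14 / 0.9156 ≈ 6,753.

About 6,753 are unemployed.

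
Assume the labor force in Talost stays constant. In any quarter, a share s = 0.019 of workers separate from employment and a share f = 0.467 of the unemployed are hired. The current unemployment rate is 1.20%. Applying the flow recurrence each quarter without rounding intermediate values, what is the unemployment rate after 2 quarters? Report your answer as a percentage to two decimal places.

Unemployment rate after two quarters ≈ 3.19%.

With a fixed labor force, u_{t+1} = u_t + s·(1−u_t) − f·u_t = u_t·(1−s−f) + s.
Here 1−s−f = 0.514 and s = 0.019.
u_1 = 0.012000 × 0.514 + 0.019 = 0.025168.
u_2 = 0.025168 × 0.514 + 0.019 = 0.031936.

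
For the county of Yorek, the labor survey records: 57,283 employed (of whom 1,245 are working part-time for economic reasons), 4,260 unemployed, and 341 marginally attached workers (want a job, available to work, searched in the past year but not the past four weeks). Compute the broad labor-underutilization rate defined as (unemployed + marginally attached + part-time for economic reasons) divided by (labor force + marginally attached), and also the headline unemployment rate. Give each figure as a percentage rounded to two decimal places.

Broad underutilization rate ≈ 9.45%; headline unemployment rate ≈ 6.92%.

Labor force = 57,283 + 4,260 = 61,543.
Numerator = 4,260 + 341 + 1,245 = 5,846.
Denominator = 61,543 + 341 = 61,884.
Broad rate = 5,846 / 61,884 = 9.45%.
Headline unemployment rate = 4,260 / 61,543 = 6.92%.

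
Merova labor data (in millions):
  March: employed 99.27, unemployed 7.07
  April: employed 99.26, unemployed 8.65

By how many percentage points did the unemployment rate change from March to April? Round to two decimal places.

March: labor force = 99.27 + 7.07 = 106.34; u = 7.07/106.34 = 6.65%.
April: labor force = 99.26 + 8.65 = 107.91; u = 8.65/107.91 = 8.02%.
Change = 8.02% − 6.65% = +1.37 pp.

The unemployment rate changed by +1.37 percentage points.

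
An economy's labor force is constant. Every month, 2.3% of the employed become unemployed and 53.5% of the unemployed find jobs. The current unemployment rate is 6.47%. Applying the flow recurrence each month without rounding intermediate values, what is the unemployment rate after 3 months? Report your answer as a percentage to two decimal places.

With a fixed labor force, u_{t+1} = u_t + s·(1−u_t) − f·u_t = u_t·(1−s−f) + s.
Here 1−s−f = 0.442 and s = 0.023.
u_1 = 0.064700 × 0.442 + 0.023 = 0.051597.
u_2 = 0.051597 × 0.442 + 0.023 = 0.045806.
u_3 = 0.045806 × 0.442 + 0.023 = 0.043246.

Unemployment rate after three months ≈ 4.32%.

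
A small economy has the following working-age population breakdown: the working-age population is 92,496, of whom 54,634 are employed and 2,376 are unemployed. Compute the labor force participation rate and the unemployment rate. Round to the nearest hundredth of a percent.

Labor force participation rate ≈ 61.64%; unemployment rate ≈ 4.17%.

Labor force = employed + unemployed = 54,634 + 2,376 = 57,010.
Unemployment rate = 2,376 / 57,010 = 4.17%.
Labor force participation rate = 57,010 / 92,496 = 61.64%.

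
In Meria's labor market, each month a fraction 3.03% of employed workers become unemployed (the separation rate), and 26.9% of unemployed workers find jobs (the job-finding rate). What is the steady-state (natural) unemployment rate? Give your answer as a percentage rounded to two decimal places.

At steady state the flows balance: s·E = f·U, so U/(E+U) = s/(s+f).
u* = 3.03 / (3.03 + 26.9) = 3.03 / 29.93 = 10.12%.

Steady-state unemployment rate ≈ 10.12%.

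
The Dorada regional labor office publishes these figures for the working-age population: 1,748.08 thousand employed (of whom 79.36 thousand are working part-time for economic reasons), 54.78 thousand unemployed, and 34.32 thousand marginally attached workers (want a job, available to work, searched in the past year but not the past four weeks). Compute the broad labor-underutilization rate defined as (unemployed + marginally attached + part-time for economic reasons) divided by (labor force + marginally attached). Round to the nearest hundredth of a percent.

Labor force = 1,748.08 + 54.78 = 1,802.86 thousand.
Numerator = 54.78 + 34.32 + 79.36 = 168.46 thousand.
Denominator = 1,802.86 + 34.32 = 1,837.18 thousand.
Broad rate = 168.46 / 1,837.18 = 9.17%.

Broad underutilization rate ≈ 9.17%.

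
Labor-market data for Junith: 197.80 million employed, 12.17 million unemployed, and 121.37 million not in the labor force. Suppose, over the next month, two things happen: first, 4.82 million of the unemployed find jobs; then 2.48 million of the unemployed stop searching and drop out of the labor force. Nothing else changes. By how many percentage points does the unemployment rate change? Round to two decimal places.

The unemployment rate changes by −3.45 percentage points.

Initially, labor force = 197.80 + 12.17 = 209.97 million, so u = 12.17/209.97 = 5.80%.
After the first change, unemployed falls and employed rises by 4.82; labor force unchanged → E = 202.62, U = 7.35, labor force = 209.97 million.
After the second change, unemployed and labor force both fall by 2.48 → E = 202.62, U = 4.87, labor force = 207.49 million.
New unemployment rate = 4.87 / 207.49 = 2.35%.
Change = 2.35% − 5.80% = −3.45 percentage points.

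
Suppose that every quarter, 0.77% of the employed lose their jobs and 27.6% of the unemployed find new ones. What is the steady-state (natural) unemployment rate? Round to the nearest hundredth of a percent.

Steady-state unemployment rate ≈ 2.71%.

At steady state the flows balance: s·E = f·U, so U/(E+U) = s/(s+f).
u* = 0.77 / (0.77 + 27.6) = 0.77 / 28.37 = 2.71%.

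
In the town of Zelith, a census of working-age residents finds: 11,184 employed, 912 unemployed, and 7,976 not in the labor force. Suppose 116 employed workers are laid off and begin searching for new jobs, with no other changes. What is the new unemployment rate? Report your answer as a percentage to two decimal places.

Initially, labor force = 11,184 + 912 = 12,096, so u = 912/12,096 = 7.54%.
After the change, employed falls and unemployed rises by 116; labor force unchanged → E = 11,068, U = 1,028, labor force = 12,096.
New unemployment rate = 1,028 / 12,096 = 8.50%.

New unemployment rate ≈ 8.50%.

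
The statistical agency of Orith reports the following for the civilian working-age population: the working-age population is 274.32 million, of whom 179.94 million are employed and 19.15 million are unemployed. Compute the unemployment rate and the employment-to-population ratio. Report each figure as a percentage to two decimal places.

Unemployment rate ≈ 9.62%; employment-population ratio ≈ 65.59%.

Labor force = employed + unemployed = 179.94 + 19.15 = 199.09 million.
Unemployment rate = 19.15 / 199.09 = 9.62%.
Employment-population ratio = 179.94 / 274.32 = 65.59%.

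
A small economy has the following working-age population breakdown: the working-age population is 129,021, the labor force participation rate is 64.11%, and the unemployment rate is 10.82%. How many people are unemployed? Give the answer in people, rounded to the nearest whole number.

About 8,950 are unemployed.

Labor force = 0.6411 × 129,021 = 82,715.
Unemployed = 0.1082 × 82,715 ≈ 8,950.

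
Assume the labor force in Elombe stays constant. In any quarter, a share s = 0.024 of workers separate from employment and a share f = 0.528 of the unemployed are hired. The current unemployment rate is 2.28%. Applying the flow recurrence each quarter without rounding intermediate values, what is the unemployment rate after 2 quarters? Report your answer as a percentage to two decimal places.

With a fixed labor force, u_{t+1} = u_t + s·(1−u_t) − f·u_t = u_t·(1−s−f) + s.
Here 1−s−f = 0.448 and s = 0.024.
u_1 = 0.022800 × 0.448 + 0.024 = 0.034214.
u_2 = 0.034214 × 0.448 + 0.024 = 0.039328.

Unemployment rate after two quarters ≈ 3.93%.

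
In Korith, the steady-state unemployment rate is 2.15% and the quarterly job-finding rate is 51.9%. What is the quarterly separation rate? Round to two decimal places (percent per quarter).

Separation rate ≈ 1.14% per quarter.

From u* = s/(s+f): s = u·f/(1−u).
s = 0.0215 × 51.9 / (1 − 0.0215) = 1.1158 / 0.9785 ≈ 1.14% per quarter.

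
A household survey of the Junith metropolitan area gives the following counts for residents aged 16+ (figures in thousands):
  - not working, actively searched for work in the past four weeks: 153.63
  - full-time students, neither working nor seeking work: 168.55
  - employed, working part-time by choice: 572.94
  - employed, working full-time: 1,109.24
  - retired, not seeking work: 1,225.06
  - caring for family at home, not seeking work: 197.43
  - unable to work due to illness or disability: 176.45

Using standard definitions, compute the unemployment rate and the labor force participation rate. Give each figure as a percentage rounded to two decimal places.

Employed = 572.94 + 1,109.24 = 1,682.18 thousand.
Unemployed = 153.63 thousand.
Labor force = 1,682.18 + 153.63 = 1,835.81 thousand.
Not in labor force = 168.55 + 1,225.06 + 197.43 + 176.45 = 1,767.49 thousand (those not working and not actively searching are outside the labor force).
Civilian working-age population = 1,835.81 + 1,767.49 = 3,603.30 thousand.
Unemployment rate = 153.63 / 1,835.81 = 8.37%.
Labor force participation rate = 1,835.81 / 3,603.30 = 50.95%.

Unemployment rate ≈ 8.37%; labor force participation rate ≈ 50.95%.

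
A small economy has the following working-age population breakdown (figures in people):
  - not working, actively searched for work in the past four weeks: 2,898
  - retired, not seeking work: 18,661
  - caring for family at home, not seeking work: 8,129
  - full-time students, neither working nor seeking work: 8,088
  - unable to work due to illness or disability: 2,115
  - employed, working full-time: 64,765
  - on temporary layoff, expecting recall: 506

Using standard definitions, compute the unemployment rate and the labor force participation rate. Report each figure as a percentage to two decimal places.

Unemployment rate ≈ 4.99%; labor force participation rate ≈ 64.82%.

Employed = 64,765.
Unemployed = 2,898 + 506 = 3,404 (jobless and actively searching, or on temporary layoff).
Labor force = 64,765 + 3,404 = 68,169.
Not in labor force = 18,661 + 8,129 + 8,088 + 2,115 = 36,993 (those not working and not actively searching are outside the labor force).
Civilian working-age population = 68,169 + 36,993 = 105,162.
Unemployment rate = 3,404 / 68,169 = 4.99%.
Labor force participation rate = 68,169 / 105,162 = 64.82%.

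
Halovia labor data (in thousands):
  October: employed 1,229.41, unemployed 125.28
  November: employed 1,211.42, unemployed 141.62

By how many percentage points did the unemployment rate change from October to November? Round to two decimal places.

The unemployment rate changed by +1.22 percentage points.

October: labor force = 1,229.41 + 125.28 = 1,354.69; u = 125.28/1,354.69 = 9.25%.
November: labor force = 1,211.42 + 141.62 = 1,353.04; u = 141.62/1,353.04 = 10.47%.
Change = 10.47% − 9.25% = +1.22 pp.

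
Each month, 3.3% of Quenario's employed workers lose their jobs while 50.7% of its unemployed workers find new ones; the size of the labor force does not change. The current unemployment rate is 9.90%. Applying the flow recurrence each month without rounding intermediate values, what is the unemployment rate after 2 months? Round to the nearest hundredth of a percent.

Unemployment rate after two months ≈ 6.91%.

With a fixed labor force, u_{t+1} = u_t + s·(1−u_t) − f·u_t = u_t·(1−s−f) + s.
Here 1−s−f = 0.460 and s = 0.033.
u_1 = 0.099000 × 0.460 + 0.033 = 0.078540.
u_2 = 0.078540 × 0.460 + 0.033 = 0.069128.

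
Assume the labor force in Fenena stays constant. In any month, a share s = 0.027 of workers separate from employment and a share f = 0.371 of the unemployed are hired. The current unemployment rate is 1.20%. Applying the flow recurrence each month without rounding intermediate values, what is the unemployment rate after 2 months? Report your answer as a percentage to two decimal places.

With a fixed labor force, u_{t+1} = u_t + s·(1−u_t) − f·u_t = u_t·(1−s−f) + s.
Here 1−s−f = 0.602 and s = 0.027.
u_1 = 0.012000 × 0.602 + 0.027 = 0.034224.
u_2 = 0.034224 × 0.602 + 0.027 = 0.047603.

Unemployment rate after two months ≈ 4.76%.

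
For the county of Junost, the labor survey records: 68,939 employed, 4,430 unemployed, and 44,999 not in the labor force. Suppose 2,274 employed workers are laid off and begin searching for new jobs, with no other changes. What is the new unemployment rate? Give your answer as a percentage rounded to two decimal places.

New unemployment rate ≈ 9.14%.

Initially, labor force = 68,939 + 4,430 = 73,369, so u = 4,430/73,369 = 6.04%.
After the change, employed falls and unemployed rises by 2,274; labor force unchanged → E = 66,665, U = 6,704, labor force = 73,369.
New unemployment rate = 6,704 / 73,369 = 9.14%.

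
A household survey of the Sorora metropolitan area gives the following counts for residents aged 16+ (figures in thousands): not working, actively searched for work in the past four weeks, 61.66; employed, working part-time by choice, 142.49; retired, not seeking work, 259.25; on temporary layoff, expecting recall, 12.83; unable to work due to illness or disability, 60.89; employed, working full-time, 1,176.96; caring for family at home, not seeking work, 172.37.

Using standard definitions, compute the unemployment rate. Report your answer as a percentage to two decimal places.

Employed = 142.49 + 1,176.96 = 1,319.45 thousand.
Unemployed = 61.66 + 12.83 = 74.49 thousand (jobless and actively searching, or on temporary layoff).
Labor force = 1,319.45 + 74.49 = 1,393.94 thousand.
Unemployment rate = 74.49 / 1,393.94 = 5.34%.

Unemployment rate ≈ 5.34%.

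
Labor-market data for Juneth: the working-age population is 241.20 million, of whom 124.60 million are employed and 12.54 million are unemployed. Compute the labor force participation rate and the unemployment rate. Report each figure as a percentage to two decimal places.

Labor force = employed + unemployed = 124.60 + 12.54 = 137.14 million.
Unemployment rate = 12.54 / 137.14 = 9.14%.
Labor force participation rate = 137.14 / 241.20 = 56.86%.

Labor force participation rate ≈ 56.86%; unemployment rate ≈ 9.14%.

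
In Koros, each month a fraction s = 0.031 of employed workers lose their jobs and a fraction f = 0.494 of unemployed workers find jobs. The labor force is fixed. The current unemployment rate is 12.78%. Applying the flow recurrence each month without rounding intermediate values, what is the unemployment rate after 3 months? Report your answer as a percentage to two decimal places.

Unemployment rate after three months ≈ 6.64%.

With a fixed labor force, u_{t+1} = u_t + s·(1−u_t) − f·u_t = u_t·(1−s−f) + s.
Here 1−s−f = 0.475 and s = 0.031.
u_1 = 0.127800 × 0.475 + 0.031 = 0.091705.
u_2 = 0.091705 × 0.475 + 0.031 = 0.074560.
u_3 = 0.074560 × 0.475 + 0.031 = 0.066416.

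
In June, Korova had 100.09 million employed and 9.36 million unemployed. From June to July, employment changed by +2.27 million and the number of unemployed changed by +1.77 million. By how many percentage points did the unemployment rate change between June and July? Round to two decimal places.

The unemployment rate changed by +1.26 percentage points.

June: labor force = 100.09 + 9.36 = 109.45; u = 9.36/109.45 = 8.55%.
July: labor force = 102.36 + 11.13 = 113.49; u = 11.13/113.49 = 9.81%.
Change = 9.81% − 8.55% = +1.26 pp.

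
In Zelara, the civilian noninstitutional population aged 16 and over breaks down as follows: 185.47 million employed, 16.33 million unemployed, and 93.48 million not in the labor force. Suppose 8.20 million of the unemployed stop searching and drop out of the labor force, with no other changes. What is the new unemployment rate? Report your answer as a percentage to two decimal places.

New unemployment rate ≈ 4.20%.

Initially, labor force = 185.47 + 16.33 = 201.80 million, so u = 16.33/201.80 = 8.09%.
After the change, unemployed and labor force both fall by 8.20 → E = 185.47, U = 8.13, labor force = 193.60 million.
New unemployment rate = 8.13 / 193.60 = 4.20%.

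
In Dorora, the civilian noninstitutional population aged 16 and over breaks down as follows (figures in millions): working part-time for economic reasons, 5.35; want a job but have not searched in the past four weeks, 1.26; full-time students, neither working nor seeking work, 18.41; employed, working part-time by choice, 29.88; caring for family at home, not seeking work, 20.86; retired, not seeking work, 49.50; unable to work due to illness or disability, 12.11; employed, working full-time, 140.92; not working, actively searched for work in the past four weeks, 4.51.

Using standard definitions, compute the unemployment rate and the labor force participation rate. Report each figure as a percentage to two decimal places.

Unemployment rate ≈ 2.50%; labor force participation rate ≈ 63.88%.

Employed = 5.35 + 29.88 + 140.92 = 176.15 million (anyone who worked, including part-time for economic reasons, counts as employed).
Unemployed = 4.51 million.
Labor force = 176.15 + 4.51 = 180.66 million.
Not in labor force = 1.26 + 18.41 + 20.86 + 49.50 + 12.11 = 102.14 million (those not working and not actively searching are outside the labor force — including those who want a job but have given up searching).
Civilian working-age population = 180.66 + 102.14 = 282.80 million.
Unemployment rate = 4.51 / 180.66 = 2.50%.
Labor force participation rate = 180.66 / 282.80 = 63.88%.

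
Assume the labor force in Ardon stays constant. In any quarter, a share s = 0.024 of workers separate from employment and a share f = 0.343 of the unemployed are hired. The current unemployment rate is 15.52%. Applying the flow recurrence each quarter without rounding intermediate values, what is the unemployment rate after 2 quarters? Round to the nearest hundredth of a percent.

With a fixed labor force, u_{t+1} = u_t + s·(1−u_t) − f·u_t = u_t·(1−s−f) + s.
Here 1−s−f = 0.633 and s = 0.024.
u_1 = 0.155200 × 0.633 + 0.024 = 0.122242.
u_2 = 0.122242 × 0.633 + 0.024 = 0.101379.

Unemployment rate after two quarters ≈ 10.14%.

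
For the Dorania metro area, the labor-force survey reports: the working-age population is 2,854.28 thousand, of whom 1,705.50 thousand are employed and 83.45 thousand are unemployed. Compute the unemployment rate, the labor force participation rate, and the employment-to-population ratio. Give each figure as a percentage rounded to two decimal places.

Unemployment rate ≈ 4.66%; labor force participation rate ≈ 62.68%; employment-population ratio ≈ 59.75%.

Labor force = employed + unemployed = 1,705.50 + 83.45 = 1,788.95 thousand.
Unemployment rate = 83.45 / 1,788.95 = 4.66%.
Labor force participation rate = 1,788.95 / 2,854.28 = 62.68%.
Employment-population ratio = 1,705.50 / 2,854.28 = 59.75%.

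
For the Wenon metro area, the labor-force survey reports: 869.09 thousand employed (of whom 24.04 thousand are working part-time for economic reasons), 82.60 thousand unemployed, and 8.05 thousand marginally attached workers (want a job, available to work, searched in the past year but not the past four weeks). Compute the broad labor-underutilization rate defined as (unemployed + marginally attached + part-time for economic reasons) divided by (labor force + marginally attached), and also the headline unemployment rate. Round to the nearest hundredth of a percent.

Labor force = 869.09 + 82.60 = 951.69 thousand.
Numerator = 82.60 + 8.05 + 24.04 = 114.69 thousand.
Denominator = 951.69 + 8.05 = 959.74 thousand.
Broad rate = 114.69 / 959.74 = 11.95%.
Headline unemployment rate = 82.60 / 951.69 = 8.68%.

Broad underutilization rate ≈ 11.95%; headline unemployment rate ≈ 8.68%.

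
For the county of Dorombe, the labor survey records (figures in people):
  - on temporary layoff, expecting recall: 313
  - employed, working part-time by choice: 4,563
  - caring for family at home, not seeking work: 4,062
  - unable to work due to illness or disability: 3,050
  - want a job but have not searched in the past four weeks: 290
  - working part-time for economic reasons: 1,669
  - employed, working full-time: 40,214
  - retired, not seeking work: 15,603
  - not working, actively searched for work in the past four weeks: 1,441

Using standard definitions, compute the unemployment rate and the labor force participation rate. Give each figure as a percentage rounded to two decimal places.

Employed = 4,563 + 1,669 + 40,214 = 46,446 (anyone who worked, including part-time for economic reasons, counts as employed).
Unemployed = 313 + 1,441 = 1,754 (jobless and actively searching, or on temporary layoff).
Labor force = 46,446 + 1,754 = 48,200.
Not in labor force = 4,062 + 3,050 + 290 + 15,603 = 23,005 (those not working and not actively searching are outside the labor force — including those who want a job but have given up searching).
Civilian working-age population = 48,200 + 23,005 = 71,205.
Unemployment rate = 1,754 / 48,200 = 3.64%.
Labor force participation rate = 48,200 / 71,205 = 67.69%.

Unemployment rate ≈ 3.64%; labor force participation rate ≈ 67.69%.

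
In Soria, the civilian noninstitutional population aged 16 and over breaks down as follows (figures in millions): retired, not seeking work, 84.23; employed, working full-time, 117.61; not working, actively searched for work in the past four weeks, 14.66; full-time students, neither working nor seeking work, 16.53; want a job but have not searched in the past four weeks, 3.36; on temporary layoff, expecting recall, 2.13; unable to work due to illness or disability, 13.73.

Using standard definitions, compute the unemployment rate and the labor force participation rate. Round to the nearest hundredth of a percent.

Employed = 117.61 million.
Unemployed = 14.66 + 2.13 = 16.79 million (jobless and actively searching, or on temporary layoff).
Labor force = 117.61 + 16.79 = 134.40 million.
Not in labor force = 84.23 + 16.53 + 3.36 + 13.73 = 117.85 million (those not working and not actively searching are outside the labor force — including those who want a job but have given up searching).
Civilian working-age population = 134.40 + 117.85 = 252.25 million.
Unemployment rate = 16.79 / 134.40 = 12.49%.
Labor force participation rate = 134.40 / 252.25 = 53.28%.

Unemployment rate ≈ 12.49%; labor force participation rate ≈ 53.28%.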